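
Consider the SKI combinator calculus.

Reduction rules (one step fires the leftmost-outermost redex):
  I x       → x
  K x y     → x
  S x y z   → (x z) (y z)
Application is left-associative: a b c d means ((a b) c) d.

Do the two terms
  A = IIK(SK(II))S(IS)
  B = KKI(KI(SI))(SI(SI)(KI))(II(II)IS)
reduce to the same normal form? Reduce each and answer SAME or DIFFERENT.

Answer: SAME — A ⇓ S, B ⇓ S

Derivation:
Term A:
  start: IIK(SK(II))S(IS)
  [1] IK(SK(II))S(IS)
  [2] K(SK(II))S(IS)
  [3] SK(II)(IS)
  [4] K(IS)(II(IS))
  [5] IS
  [6] S

Term B:
  start: KKI(KI(SI))(SI(SI)(KI))(II(II)IS)
  [1] K(KI(SI))(SI(SI)(KI))(II(II)IS)
  [2] KI(SI)(II(II)IS)
  [3] I(II(II)IS)
  [4] II(II)IS
  [5] I(II)IS
  [6] IIIS
  [7] IIS
  [8] IS
  [9] S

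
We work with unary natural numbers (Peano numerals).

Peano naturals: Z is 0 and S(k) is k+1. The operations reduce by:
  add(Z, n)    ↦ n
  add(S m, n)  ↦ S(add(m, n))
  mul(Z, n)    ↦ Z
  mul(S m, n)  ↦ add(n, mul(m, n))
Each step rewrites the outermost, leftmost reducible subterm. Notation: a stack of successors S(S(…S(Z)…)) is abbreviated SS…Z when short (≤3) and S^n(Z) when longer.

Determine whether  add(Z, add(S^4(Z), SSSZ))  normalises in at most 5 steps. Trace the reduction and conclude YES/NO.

Answer: NO — after 5 steps the term is S(S(S(S(add(Z, SSSZ))))), not yet normal

Working:
  start: add(Z, add(S^4(Z), SSSZ))
  [1] add(S^4(Z), SSSZ)
  [2] S(add(SSSZ, SSSZ))
  [3] S(S(add(SSZ, SSSZ)))
  [4] S(S(S(add(SZ, SSSZ))))
  [5] S(S(S(S(add(Z, SSSZ)))))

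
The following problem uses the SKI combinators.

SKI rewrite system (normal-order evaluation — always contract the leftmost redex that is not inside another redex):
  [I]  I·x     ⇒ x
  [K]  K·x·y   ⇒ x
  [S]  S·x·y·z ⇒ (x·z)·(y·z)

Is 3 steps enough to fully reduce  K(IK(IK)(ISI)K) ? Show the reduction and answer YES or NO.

Answer: YES — reaches normal form K(KK) in 3 ≤ 3 steps

Derivation:
  start: K(IK(IK)(ISI)K)
  →1  K(K(IK)(ISI)K)
  →2  K(IKK)
  →3  K(KK)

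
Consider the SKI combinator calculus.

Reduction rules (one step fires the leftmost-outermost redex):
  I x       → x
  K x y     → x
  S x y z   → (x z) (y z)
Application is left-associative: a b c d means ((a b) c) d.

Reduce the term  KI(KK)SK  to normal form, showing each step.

  start: KI(KK)SK
  step 1: ISK
  step 2: SK

Answer: normal form = SK  (in 2 steps)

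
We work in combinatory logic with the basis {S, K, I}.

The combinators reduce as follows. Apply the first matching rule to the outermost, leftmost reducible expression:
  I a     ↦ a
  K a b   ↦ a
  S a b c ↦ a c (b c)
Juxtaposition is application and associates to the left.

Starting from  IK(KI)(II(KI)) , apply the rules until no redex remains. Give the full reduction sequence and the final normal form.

Answer: normal form = KI  (in 2 steps)

Reduction:
  start: IK(KI)(II(KI))
  →1  K(KI)(II(KI))
  →2  KI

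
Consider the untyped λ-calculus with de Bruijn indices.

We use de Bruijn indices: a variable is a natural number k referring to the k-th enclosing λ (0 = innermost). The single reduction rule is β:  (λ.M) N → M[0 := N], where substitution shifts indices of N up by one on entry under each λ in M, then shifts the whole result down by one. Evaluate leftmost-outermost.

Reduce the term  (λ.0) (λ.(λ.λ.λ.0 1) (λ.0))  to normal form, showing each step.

Answer: normal form = λ.λ.λ.0 1  (in 2 steps)

Derivation:
  start: (λ.0) (λ.(λ.λ.λ.0 1) (λ.0))
  [1] λ.(λ.λ.λ.0 1) (λ.0)
  [2] λ.λ.λ.0 1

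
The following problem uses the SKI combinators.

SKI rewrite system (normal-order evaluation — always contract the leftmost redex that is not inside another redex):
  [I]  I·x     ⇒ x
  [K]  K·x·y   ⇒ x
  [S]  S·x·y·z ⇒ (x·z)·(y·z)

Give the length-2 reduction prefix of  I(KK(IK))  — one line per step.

  start: I(KK(IK))
  [1] KK(IK)
  [2] K

Answer: after 2 steps: K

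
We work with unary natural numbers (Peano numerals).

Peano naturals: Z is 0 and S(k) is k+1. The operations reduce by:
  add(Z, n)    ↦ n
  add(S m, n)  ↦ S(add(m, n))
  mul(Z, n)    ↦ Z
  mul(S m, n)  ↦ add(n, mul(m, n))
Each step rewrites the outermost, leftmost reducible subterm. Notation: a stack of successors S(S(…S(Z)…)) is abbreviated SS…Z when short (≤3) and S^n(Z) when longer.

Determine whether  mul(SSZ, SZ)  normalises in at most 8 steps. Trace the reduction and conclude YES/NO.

Answer: YES — reaches normal form SSZ in 7 ≤ 8 steps

Derivation:
  start: mul(SSZ, SZ)
  →1  add(SZ, mul(SZ, SZ))
  →2  S(add(Z, mul(SZ, SZ)))
  →3  S(mul(SZ, SZ))
  →4  S(add(SZ, mul(Z, SZ)))
  →5  S(S(add(Z, mul(Z, SZ))))
  →6  S(S(mul(Z, SZ)))
  →7  SSZ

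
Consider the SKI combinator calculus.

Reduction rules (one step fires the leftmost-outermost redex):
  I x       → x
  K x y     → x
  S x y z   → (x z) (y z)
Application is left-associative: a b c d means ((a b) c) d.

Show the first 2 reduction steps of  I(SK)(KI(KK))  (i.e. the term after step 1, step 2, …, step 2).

  start: I(SK)(KI(KK))
  step 1: SK(KI(KK))
  step 2: SKI

Answer: after 2 steps: SKI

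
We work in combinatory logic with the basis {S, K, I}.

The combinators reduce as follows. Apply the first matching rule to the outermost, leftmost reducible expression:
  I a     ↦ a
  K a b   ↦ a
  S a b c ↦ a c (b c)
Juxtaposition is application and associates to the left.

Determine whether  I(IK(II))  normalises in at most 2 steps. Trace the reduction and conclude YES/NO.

  start: I(IK(II))
  →1  IK(II)
  →2  K(II)

Answer: NO — after 2 steps the term is K(II), not yet normal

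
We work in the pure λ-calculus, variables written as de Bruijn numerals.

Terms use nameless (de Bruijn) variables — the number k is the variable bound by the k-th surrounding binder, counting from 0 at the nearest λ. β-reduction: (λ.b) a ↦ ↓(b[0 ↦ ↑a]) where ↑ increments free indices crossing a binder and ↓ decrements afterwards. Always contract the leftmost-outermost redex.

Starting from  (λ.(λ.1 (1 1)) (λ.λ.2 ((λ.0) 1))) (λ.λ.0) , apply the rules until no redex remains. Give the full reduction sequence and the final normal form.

  start: (λ.(λ.1 (1 1)) (λ.λ.2 ((λ.0) 1))) (λ.λ.0)
  →1  (λ.(λ.λ.0) ((λ.λ.0) (λ.λ.0))) (λ.λ.(λ.λ.0) ((λ.0) 1))
  →2  (λ.λ.0) ((λ.λ.0) (λ.λ.0))
  →3  λ.0

Answer: normal form = λ.0  (in 3 steps)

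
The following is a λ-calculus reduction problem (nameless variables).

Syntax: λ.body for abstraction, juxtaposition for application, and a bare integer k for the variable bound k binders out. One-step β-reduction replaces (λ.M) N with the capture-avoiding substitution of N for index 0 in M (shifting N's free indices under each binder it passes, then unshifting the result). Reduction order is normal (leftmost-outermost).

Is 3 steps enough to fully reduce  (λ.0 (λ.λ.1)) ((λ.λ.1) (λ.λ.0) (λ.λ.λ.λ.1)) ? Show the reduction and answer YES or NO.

  start: (λ.0 (λ.λ.1)) ((λ.λ.1) (λ.λ.0) (λ.λ.λ.λ.1))
  step 1: (λ.λ.1) (λ.λ.0) (λ.λ.λ.λ.1) (λ.λ.1)
  step 2: (λ.λ.λ.0) (λ.λ.λ.λ.1) (λ.λ.1)
  step 3: (λ.λ.0) (λ.λ.1)

Answer: NO — after 3 steps the term is (λ.λ.0) (λ.λ.1), not yet normal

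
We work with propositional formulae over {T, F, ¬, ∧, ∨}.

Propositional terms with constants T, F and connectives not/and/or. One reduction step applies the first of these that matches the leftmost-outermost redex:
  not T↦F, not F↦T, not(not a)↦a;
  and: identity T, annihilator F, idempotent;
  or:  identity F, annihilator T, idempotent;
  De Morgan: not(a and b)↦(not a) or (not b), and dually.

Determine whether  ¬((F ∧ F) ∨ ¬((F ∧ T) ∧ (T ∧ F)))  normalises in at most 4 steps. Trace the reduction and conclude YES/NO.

Answer: NO — after 4 steps the term is T ∧ ¬¬((F ∧ T) ∧ (T ∧ F)), not yet normal

Reduction:
  start: ¬((F ∧ F) ∨ ¬((F ∧ T) ∧ (T ∧ F)))
  step 1: ¬(F ∧ F) ∧ ¬¬((F ∧ T) ∧ (T ∧ F))
  step 2: (¬F ∨ ¬F) ∧ ¬¬((F ∧ T) ∧ (T ∧ F))
  step 3: ¬F ∧ ¬¬((F ∧ T) ∧ (T ∧ F))
  step 4: T ∧ ¬¬((F ∧ T) ∧ (T ∧ F))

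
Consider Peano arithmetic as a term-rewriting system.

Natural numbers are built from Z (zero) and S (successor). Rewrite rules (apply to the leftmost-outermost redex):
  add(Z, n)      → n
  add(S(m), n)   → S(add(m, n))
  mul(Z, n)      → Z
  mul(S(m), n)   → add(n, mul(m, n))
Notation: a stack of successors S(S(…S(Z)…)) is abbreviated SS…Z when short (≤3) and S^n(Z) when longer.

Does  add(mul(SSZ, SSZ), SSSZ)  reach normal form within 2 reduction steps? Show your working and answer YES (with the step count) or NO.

  start: add(mul(SSZ, SSZ), SSSZ)
  →1  add(add(SSZ, mul(SZ, SSZ)), SSSZ)
  →2  add(S(add(SZ, mul(SZ, SSZ))), SSSZ)

Answer: NO — after 2 steps the term is add(S(add(SZ, mul(SZ, SSZ))), SSSZ), not yet normal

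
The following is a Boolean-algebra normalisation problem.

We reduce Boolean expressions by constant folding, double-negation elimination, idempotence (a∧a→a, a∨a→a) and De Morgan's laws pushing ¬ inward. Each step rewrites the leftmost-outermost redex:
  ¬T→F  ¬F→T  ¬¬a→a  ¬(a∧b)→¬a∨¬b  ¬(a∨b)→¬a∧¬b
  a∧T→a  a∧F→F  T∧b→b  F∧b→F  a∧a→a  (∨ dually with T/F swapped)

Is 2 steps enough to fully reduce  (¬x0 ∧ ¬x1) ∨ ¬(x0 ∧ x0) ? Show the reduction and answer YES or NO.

Answer: YES — reaches normal form (¬x0 ∧ ¬x1) ∨ ¬x0 in 2 ≤ 2 steps

Reduction:
  start: (¬x0 ∧ ¬x1) ∨ ¬(x0 ∧ x0)
  →1  (¬x0 ∧ ¬x1) ∨ (¬x0 ∨ ¬x0)
  →2  (¬x0 ∧ ¬x1) ∨ ¬x0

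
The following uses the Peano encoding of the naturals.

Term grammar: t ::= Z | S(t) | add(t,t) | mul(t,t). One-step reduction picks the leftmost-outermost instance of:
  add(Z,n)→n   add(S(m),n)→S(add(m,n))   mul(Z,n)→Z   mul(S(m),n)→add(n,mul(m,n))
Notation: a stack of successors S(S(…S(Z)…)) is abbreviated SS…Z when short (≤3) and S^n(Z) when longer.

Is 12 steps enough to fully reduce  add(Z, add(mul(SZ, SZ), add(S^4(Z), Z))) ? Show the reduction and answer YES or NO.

Answer: YES — reaches normal form S^5(Z) in 12 ≤ 12 steps

Working:
  start: add(Z, add(mul(SZ, SZ), add(S^4(Z), Z)))
  step 1: add(mul(SZ, SZ), add(S^4(Z), Z))
  step 2: add(add(SZ, mul(Z, SZ)), add(S^4(Z), Z))
  step 3: add(S(add(Z, mul(Z, SZ))), add(S^4(Z), Z))
  step 4: S(add(add(Z, mul(Z, SZ)), add(S^4(Z), Z)))
  step 5: S(add(mul(Z, SZ), add(S^4(Z), Z)))
  step 6: S(add(Z, add(S^4(Z), Z)))
  step 7: S(add(S^4(Z), Z))
  step 8: S(S(add(SSSZ, Z)))
  step 9: S(S(S(add(SSZ, Z))))
  step 10: S(S(S(S(add(SZ, Z)))))
  step 11: S(S(S(S(S(add(Z, Z))))))
  step 12: S^5(Z)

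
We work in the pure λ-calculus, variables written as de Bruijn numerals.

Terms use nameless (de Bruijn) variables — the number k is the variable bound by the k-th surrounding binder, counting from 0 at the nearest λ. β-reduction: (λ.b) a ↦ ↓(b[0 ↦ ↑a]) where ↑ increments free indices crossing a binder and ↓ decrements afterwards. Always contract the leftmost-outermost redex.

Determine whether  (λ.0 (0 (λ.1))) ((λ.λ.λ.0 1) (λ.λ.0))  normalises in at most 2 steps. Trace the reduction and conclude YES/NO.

Answer: NO — after 2 steps the term is (λ.λ.0 1) ((λ.λ.λ.0 1) (λ.λ.0) (λ.(λ.λ.λ.0 1) (λ.λ.0))), not yet normal

Reduction:
  start: (λ.0 (0 (λ.1))) ((λ.λ.λ.0 1) (λ.λ.0))
  step 1: (λ.λ.λ.0 1) (λ.λ.0) ((λ.λ.λ.0 1) (λ.λ.0) (λ.(λ.λ.λ.0 1) (λ.λ.0)))
  step 2: (λ.λ.0 1) ((λ.λ.λ.0 1) (λ.λ.0) (λ.(λ.λ.λ.0 1) (λ.λ.0)))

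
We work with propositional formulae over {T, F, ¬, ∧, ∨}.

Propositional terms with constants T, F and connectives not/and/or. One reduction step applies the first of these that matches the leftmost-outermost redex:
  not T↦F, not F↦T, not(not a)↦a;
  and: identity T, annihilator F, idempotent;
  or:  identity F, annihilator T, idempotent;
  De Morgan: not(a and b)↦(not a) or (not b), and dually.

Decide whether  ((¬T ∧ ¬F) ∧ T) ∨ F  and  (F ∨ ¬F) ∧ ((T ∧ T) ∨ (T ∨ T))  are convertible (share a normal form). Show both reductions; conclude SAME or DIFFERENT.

Answer: DIFFERENT — A ⇓ F, B ⇓ T

Working:
Term A:
  start: ((¬T ∧ ¬F) ∧ T) ∨ F
  [1] (¬T ∧ ¬F) ∧ T
  [2] ¬T ∧ ¬F
  [3] F ∧ ¬F
  [4] F

Term B:
  start: (F ∨ ¬F) ∧ ((T ∧ T) ∨ (T ∨ T))
  [1] ¬F ∧ ((T ∧ T) ∨ (T ∨ T))
  [2] T ∧ ((T ∧ T) ∨ (T ∨ T))
  [3] (T ∧ T) ∨ (T ∨ T)
  [4] T ∨ (T ∨ T)
  [5] T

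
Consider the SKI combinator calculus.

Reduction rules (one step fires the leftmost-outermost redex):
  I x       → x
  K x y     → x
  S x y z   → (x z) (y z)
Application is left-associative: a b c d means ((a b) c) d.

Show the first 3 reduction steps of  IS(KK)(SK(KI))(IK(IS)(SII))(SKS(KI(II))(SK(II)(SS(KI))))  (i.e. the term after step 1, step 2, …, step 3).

  start: IS(KK)(SK(KI))(IK(IS)(SII))(SKS(KI(II))(SK(II)(SS(KI))))
  step 1: S(KK)(SK(KI))(IK(IS)(SII))(SKS(KI(II))(SK(II)(SS(KI))))
  step 2: KK(IK(IS)(SII))(SK(KI)(IK(IS)(SII)))(SKS(KI(II))(SK(II)(SS(KI))))
  step 3: K(SK(KI)(IK(IS)(SII)))(SKS(KI(II))(SK(II)(SS(KI))))

Answer: after 3 steps: K(SK(KI)(IK(IS)(SII)))(SKS(KI(II))(SK(II)(SS(KI))))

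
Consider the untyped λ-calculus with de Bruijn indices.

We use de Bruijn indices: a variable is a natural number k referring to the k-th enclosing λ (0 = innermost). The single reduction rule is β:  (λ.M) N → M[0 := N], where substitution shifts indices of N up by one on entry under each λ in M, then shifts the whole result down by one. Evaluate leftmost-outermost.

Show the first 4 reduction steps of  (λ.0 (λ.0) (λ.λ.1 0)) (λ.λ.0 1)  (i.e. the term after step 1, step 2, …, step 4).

  start: (λ.0 (λ.0) (λ.λ.1 0)) (λ.λ.0 1)
  →1  (λ.λ.0 1) (λ.0) (λ.λ.1 0)
  →2  (λ.0 (λ.0)) (λ.λ.1 0)
  →3  (λ.λ.1 0) (λ.0)
  →4  λ.(λ.0) 0

Answer: after 4 steps: λ.(λ.0) 0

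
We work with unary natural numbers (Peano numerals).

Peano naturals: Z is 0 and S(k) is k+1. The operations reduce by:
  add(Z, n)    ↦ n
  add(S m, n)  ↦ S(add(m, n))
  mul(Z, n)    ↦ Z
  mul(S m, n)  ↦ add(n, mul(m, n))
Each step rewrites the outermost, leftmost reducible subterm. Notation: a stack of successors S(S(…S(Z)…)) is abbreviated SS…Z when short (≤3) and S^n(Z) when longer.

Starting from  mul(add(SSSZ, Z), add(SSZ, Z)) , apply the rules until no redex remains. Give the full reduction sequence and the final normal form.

  start: mul(add(SSSZ, Z), add(SSZ, Z))
  [1] mul(S(add(SSZ, Z)), add(SSZ, Z))
  [2] add(add(SSZ, Z), mul(add(SSZ, Z), add(SSZ, Z)))
  [3] add(S(add(SZ, Z)), mul(add(SSZ, Z), add(SSZ, Z)))
  [4] S(add(add(SZ, Z), mul(add(SSZ, Z), add(SSZ, Z))))
  [5] S(add(S(add(Z, Z)), mul(add(SSZ, Z), add(SSZ, Z))))
  [6] S(S(add(add(Z, Z), mul(add(SSZ, Z), add(SSZ, Z)))))
  [7] S(S(add(Z, mul(add(SSZ, Z), add(SSZ, Z)))))
  [8] S(S(mul(add(SSZ, Z), add(SSZ, Z))))
  [9] S(S(mul(S(add(SZ, Z)), add(SSZ, Z))))
  [10] S(S(add(add(SSZ, Z), mul(add(SZ, Z), add(SSZ, Z)))))
  [11] S(S(add(S(add(SZ, Z)), mul(add(SZ, Z), add(SSZ, Z)))))
  [12] S(S(S(add(add(SZ, Z), mul(add(SZ, Z), add(SSZ, Z))))))
  [13] S(S(S(add(S(add(Z, Z)), mul(add(SZ, Z), add(SSZ, Z))))))
  [14] S(S(S(S(add(add(Z, Z), mul(add(SZ, Z), add(SSZ, Z)))))))
  [15] S(S(S(S(add(Z, mul(add(SZ, Z), add(SSZ, Z)))))))
  [16] S(S(S(S(mul(add(SZ, Z), add(SSZ, Z))))))
  [17] S(S(S(S(mul(S(add(Z, Z)), add(SSZ, Z))))))
  [18] S(S(S(S(add(add(SSZ, Z), mul(add(Z, Z), add(SSZ, Z)))))))
  [19] S(S(S(S(add(S(add(SZ, Z)), mul(add(Z, Z), add(SSZ, Z)))))))
  [20] S(S(S(S(S(add(add(SZ, Z), mul(add(Z, Z), add(SSZ, Z))))))))
  [21] S(S(S(S(S(add(S(add(Z, Z)), mul(add(Z, Z), add(SSZ, Z))))))))
  [22] S(S(S(S(S(S(add(add(Z, Z), mul(add(Z, Z), add(SSZ, Z)))))))))
  [23] S(S(S(S(S(S(add(Z, mul(add(Z, Z), add(SSZ, Z)))))))))
  [24] S(S(S(S(S(S(mul(add(Z, Z), add(SSZ, Z))))))))
  [25] S(S(S(S(S(S(mul(Z, add(SSZ, Z))))))))
  [26] S^6(Z)

Answer: normal form = S^6(Z)  (in 26 steps)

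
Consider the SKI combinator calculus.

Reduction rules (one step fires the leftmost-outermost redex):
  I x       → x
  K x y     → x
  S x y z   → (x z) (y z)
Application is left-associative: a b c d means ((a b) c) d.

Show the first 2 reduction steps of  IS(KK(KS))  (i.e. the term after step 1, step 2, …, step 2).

  start: IS(KK(KS))
  [1] S(KK(KS))
  [2] SK

Answer: after 2 steps: SK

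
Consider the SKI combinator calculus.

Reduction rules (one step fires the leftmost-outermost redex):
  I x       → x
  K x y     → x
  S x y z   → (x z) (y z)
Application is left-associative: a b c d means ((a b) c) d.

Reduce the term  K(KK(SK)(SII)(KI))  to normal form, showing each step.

  start: K(KK(SK)(SII)(KI))
  [1] K(K(SII)(KI))
  [2] K(SII)

Answer: normal form = K(SII)  (in 2 steps)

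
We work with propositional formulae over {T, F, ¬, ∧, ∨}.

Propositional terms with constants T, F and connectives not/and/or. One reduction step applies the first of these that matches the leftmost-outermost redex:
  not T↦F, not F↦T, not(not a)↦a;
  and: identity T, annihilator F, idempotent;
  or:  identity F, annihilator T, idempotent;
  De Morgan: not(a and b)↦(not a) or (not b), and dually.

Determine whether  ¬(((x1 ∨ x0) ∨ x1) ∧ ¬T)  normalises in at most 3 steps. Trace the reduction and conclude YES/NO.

Answer: NO — after 3 steps the term is ((¬x1 ∧ ¬x0) ∧ ¬x1) ∨ ¬¬T, not yet normal

Reduction:
  start: ¬(((x1 ∨ x0) ∨ x1) ∧ ¬T)
  →1  ¬((x1 ∨ x0) ∨ x1) ∨ ¬¬T
  →2  (¬(x1 ∨ x0) ∧ ¬x1) ∨ ¬¬T
  →3  ((¬x1 ∧ ¬x0) ∧ ¬x1) ∨ ¬¬T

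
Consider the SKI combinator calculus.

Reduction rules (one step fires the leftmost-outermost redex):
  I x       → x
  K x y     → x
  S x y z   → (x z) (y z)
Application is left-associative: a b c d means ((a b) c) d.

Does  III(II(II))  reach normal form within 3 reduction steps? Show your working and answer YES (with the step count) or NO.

  start: III(II(II))
  →1  II(II(II))
  →2  I(II(II))
  →3  II(II)

Answer: NO — after 3 steps the term is II(II), not yet normal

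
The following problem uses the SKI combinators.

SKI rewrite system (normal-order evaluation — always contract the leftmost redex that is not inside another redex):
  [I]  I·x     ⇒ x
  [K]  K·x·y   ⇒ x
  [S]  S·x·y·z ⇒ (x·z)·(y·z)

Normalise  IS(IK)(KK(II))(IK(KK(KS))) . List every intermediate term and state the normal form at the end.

  start: IS(IK)(KK(II))(IK(KK(KS)))
  step 1: S(IK)(KK(II))(IK(KK(KS)))
  step 2: IK(IK(KK(KS)))(KK(II)(IK(KK(KS))))
  step 3: K(IK(KK(KS)))(KK(II)(IK(KK(KS))))
  step 4: IK(KK(KS))
  step 5: K(KK(KS))
  step 6: KK

Answer: normal form = KK  (in 6 steps)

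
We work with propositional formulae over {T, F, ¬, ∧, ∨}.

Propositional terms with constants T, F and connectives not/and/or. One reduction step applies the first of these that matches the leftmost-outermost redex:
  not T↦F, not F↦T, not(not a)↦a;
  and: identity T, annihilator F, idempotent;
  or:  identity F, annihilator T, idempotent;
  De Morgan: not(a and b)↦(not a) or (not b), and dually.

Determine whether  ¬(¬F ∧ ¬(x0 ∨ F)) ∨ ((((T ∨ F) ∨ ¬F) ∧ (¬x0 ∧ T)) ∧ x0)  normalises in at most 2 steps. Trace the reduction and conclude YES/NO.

  start: ¬(¬F ∧ ¬(x0 ∨ F)) ∨ ((((T ∨ F) ∨ ¬F) ∧ (¬x0 ∧ T)) ∧ x0)
  →1  (¬¬F ∨ ¬¬(x0 ∨ F)) ∨ ((((T ∨ F) ∨ ¬F) ∧ (¬x0 ∧ T)) ∧ x0)
  →2  (F ∨ ¬¬(x0 ∨ F)) ∨ ((((T ∨ F) ∨ ¬F) ∧ (¬x0 ∧ T)) ∧ x0)

Answer: NO — after 2 steps the term is (F ∨ ¬¬(x0 ∨ F)) ∨ ((((T ∨ F) ∨ ¬F) ∧ (¬x0 ∧ T)) ∧ x0), not yet normal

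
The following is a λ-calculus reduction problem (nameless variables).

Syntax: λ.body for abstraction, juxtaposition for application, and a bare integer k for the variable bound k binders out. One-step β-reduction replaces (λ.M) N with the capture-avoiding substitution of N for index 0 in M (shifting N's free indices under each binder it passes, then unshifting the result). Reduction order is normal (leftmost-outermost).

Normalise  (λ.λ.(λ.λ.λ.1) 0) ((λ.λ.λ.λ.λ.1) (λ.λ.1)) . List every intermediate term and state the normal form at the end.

Answer: normal form = λ.λ.λ.1  (in 2 steps)

Reduction:
  start: (λ.λ.(λ.λ.λ.1) 0) ((λ.λ.λ.λ.λ.1) (λ.λ.1))
  step 1: λ.(λ.λ.λ.1) 0
  step 2: λ.λ.λ.1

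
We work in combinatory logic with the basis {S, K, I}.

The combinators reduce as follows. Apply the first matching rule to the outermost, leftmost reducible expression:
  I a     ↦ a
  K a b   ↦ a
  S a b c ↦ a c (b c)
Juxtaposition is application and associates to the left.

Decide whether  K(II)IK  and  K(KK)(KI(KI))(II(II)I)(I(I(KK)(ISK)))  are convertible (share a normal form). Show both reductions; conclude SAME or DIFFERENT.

Term A:
  start: K(II)IK
  →1  IIK
  →2  IK
  →3  K

Term B:
  start: K(KK)(KI(KI))(II(II)I)(I(I(KK)(ISK)))
  →1  KK(II(II)I)(I(I(KK)(ISK)))
  →2  K(I(I(KK)(ISK)))
  →3  K(I(KK)(ISK))
  →4  K(KK(ISK))
  →5  KK

Answer: DIFFERENT — A ⇓ K, B ⇓ KK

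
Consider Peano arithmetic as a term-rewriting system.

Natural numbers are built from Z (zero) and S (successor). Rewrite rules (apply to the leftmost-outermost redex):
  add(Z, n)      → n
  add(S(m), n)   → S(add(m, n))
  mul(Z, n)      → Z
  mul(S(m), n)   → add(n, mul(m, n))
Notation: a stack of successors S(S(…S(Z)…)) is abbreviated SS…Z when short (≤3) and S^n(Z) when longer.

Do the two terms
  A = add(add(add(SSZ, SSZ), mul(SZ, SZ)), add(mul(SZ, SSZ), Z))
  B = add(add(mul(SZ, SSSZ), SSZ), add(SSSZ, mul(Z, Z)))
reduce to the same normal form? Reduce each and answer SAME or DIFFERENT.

Term A:
  start: add(add(add(SSZ, SSZ), mul(SZ, SZ)), add(mul(SZ, SSZ), Z))
  [1] add(add(S(add(SZ, SSZ)), mul(SZ, SZ)), add(mul(SZ, SSZ), Z))
  [2] add(S(add(add(SZ, SSZ), mul(SZ, SZ))), add(mul(SZ, SSZ), Z))
  [3] S(add(add(add(SZ, SSZ), mul(SZ, SZ)), add(mul(SZ, SSZ), Z)))
  [4] S(add(add(S(add(Z, SSZ)), mul(SZ, SZ)), add(mul(SZ, SSZ), Z)))
  [5] S(add(S(add(add(Z, SSZ), mul(SZ, SZ))), add(mul(SZ, SSZ), Z)))
  [6] S(S(add(add(add(Z, SSZ), mul(SZ, SZ)), add(mul(SZ, SSZ), Z))))
  [7] S(S(add(add(SSZ, mul(SZ, SZ)), add(mul(SZ, SSZ), Z))))
  [8] S(S(add(S(add(SZ, mul(SZ, SZ))), add(mul(SZ, SSZ), Z))))
  [9] S(S(S(add(add(SZ, mul(SZ, SZ)), add(mul(SZ, SSZ), Z)))))
  [10] S(S(S(add(S(add(Z, mul(SZ, SZ))), add(mul(SZ, SSZ), Z)))))
  [11] S(S(S(S(add(add(Z, mul(SZ, SZ)), add(mul(SZ, SSZ), Z))))))
  [12] S(S(S(S(add(mul(SZ, SZ), add(mul(SZ, SSZ), Z))))))
  [13] S(S(S(S(add(add(SZ, mul(Z, SZ)), add(mul(SZ, SSZ), Z))))))
  [14] S(S(S(S(add(S(add(Z, mul(Z, SZ))), add(mul(SZ, SSZ), Z))))))
  [15] S(S(S(S(S(add(add(Z, mul(Z, SZ)), add(mul(SZ, SSZ), Z)))))))
  [16] S(S(S(S(S(add(mul(Z, SZ), add(mul(SZ, SSZ), Z)))))))
  [17] S(S(S(S(S(add(Z, add(mul(SZ, SSZ), Z)))))))
  [18] S(S(S(S(S(add(mul(SZ, SSZ), Z))))))
  [19] S(S(S(S(S(add(add(SSZ, mul(Z, SSZ)), Z))))))
  [20] S(S(S(S(S(add(S(add(SZ, mul(Z, SSZ))), Z))))))
  [21] S(S(S(S(S(S(add(add(SZ, mul(Z, SSZ)), Z)))))))
  [22] S(S(S(S(S(S(add(S(add(Z, mul(Z, SSZ))), Z)))))))
  [23] S(S(S(S(S(S(S(add(add(Z, mul(Z, SSZ)), Z))))))))
  [24] S(S(S(S(S(S(S(add(mul(Z, SSZ), Z))))))))
  [25] S(S(S(S(S(S(S(add(Z, Z))))))))
  [26] S^7(Z)

Term B:
  start: add(add(mul(SZ, SSSZ), SSZ), add(SSSZ, mul(Z, Z)))
  [1] add(add(add(SSSZ, mul(Z, SSSZ)), SSZ), add(SSSZ, mul(Z, Z)))
  [2] add(add(S(add(SSZ, mul(Z, SSSZ))), SSZ), add(SSSZ, mul(Z, Z)))
  [3] add(S(add(add(SSZ, mul(Z, SSSZ)), SSZ)), add(SSSZ, mul(Z, Z)))
  [4] S(add(add(add(SSZ, mul(Z, SSSZ)), SSZ), add(SSSZ, mul(Z, Z))))
  [5] S(add(add(S(add(SZ, mul(Z, SSSZ))), SSZ), add(SSSZ, mul(Z, Z))))
  [6] S(add(S(add(add(SZ, mul(Z, SSSZ)), SSZ)), add(SSSZ, mul(Z, Z))))
  [7] S(S(add(add(add(SZ, mul(Z, SSSZ)), SSZ), add(SSSZ, mul(Z, Z)))))
  [8] S(S(add(add(S(add(Z, mul(Z, SSSZ))), SSZ), add(SSSZ, mul(Z, Z)))))
  [9] S(S(add(S(add(add(Z, mul(Z, SSSZ)), SSZ)), add(SSSZ, mul(Z, Z)))))
  [10] S(S(S(add(add(add(Z, mul(Z, SSSZ)), SSZ), add(SSSZ, mul(Z, Z))))))
  [11] S(S(S(add(add(mul(Z, SSSZ), SSZ), add(SSSZ, mul(Z, Z))))))
  [12] S(S(S(add(add(Z, SSZ), add(SSSZ, mul(Z, Z))))))
  [13] S(S(S(add(SSZ, add(SSSZ, mul(Z, Z))))))
  [14] S(S(S(S(add(SZ, add(SSSZ, mul(Z, Z)))))))
  [15] S(S(S(S(S(add(Z, add(SSSZ, mul(Z, Z))))))))
  [16] S(S(S(S(S(add(SSSZ, mul(Z, Z)))))))
  [17] S(S(S(S(S(S(add(SSZ, mul(Z, Z))))))))
  [18] S(S(S(S(S(S(S(add(SZ, mul(Z, Z)))))))))
  [19] S(S(S(S(S(S(S(S(add(Z, mul(Z, Z))))))))))
  [20] S(S(S(S(S(S(S(S(mul(Z, Z)))))))))
  [21] S^8(Z)

Answer: DIFFERENT — A ⇓ S^7(Z), B ⇓ S^8(Z)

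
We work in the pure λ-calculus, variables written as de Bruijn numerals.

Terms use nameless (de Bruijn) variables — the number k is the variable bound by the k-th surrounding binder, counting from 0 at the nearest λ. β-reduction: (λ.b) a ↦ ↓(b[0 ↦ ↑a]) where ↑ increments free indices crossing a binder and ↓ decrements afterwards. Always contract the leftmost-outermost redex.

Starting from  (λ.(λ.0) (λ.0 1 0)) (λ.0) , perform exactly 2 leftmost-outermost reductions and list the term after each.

  start: (λ.(λ.0) (λ.0 1 0)) (λ.0)
  step 1: (λ.0) (λ.0 (λ.0) 0)
  step 2: λ.0 (λ.0) 0

Answer: after 2 steps: λ.0 (λ.0) 0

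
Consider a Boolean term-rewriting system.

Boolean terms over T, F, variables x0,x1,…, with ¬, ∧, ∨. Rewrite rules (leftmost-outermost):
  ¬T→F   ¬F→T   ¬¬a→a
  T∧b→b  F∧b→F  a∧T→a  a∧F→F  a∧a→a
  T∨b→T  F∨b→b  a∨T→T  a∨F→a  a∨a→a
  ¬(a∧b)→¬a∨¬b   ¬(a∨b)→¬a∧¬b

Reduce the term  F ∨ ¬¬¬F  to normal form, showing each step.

Answer: normal form = T  (in 3 steps)

Derivation:
  start: F ∨ ¬¬¬F
  →1  ¬¬¬F
  →2  ¬F
  →3  T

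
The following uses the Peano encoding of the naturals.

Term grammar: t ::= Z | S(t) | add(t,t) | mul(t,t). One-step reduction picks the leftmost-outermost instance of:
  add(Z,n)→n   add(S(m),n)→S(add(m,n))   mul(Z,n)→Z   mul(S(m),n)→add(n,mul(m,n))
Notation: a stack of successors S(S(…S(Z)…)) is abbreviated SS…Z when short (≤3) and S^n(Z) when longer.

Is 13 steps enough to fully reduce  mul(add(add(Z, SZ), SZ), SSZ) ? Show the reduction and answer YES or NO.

Answer: YES — reaches normal form S^4(Z) in 12 ≤ 13 steps

Reduction:
  start: mul(add(add(Z, SZ), SZ), SSZ)
  →1  mul(add(SZ, SZ), SSZ)
  →2  mul(S(add(Z, SZ)), SSZ)
  →3  add(SSZ, mul(add(Z, SZ), SSZ))
  →4  S(add(SZ, mul(add(Z, SZ), SSZ)))
  →5  S(S(add(Z, mul(add(Z, SZ), SSZ))))
  →6  S(S(mul(add(Z, SZ), SSZ)))
  →7  S(S(mul(SZ, SSZ)))
  →8  S(S(add(SSZ, mul(Z, SSZ))))
  →9  S(S(S(add(SZ, mul(Z, SSZ)))))
  →10  S(S(S(S(add(Z, mul(Z, SSZ))))))
  →11  S(S(S(S(mul(Z, SSZ)))))
  →12  S^4(Z)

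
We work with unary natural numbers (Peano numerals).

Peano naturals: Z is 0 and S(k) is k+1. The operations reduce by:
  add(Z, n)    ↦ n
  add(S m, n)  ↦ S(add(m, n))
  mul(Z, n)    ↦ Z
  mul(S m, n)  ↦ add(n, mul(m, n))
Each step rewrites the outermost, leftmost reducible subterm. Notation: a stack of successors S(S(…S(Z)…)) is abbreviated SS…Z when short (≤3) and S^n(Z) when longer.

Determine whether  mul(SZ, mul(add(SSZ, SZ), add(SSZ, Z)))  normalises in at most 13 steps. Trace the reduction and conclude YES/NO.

Answer: NO — after 13 steps the term is S(S(add(add(add(SSZ, Z), mul(add(Z, SZ), add(SSZ, Z))), mul(Z, mul(add(SSZ, SZ), add(SSZ, Z)))))), not yet normal

Reduction:
  start: mul(SZ, mul(add(SSZ, SZ), add(SSZ, Z)))
  [1] add(mul(add(SSZ, SZ), add(SSZ, Z)), mul(Z, mul(add(SSZ, SZ), add(SSZ, Z))))
  [2] add(mul(S(add(SZ, SZ)), add(SSZ, Z)), mul(Z, mul(add(SSZ, SZ), add(SSZ, Z))))
  [3] add(add(add(SSZ, Z), mul(add(SZ, SZ), add(SSZ, Z))), mul(Z, mul(add(SSZ, SZ), add(SSZ, Z))))
  [4] add(add(S(add(SZ, Z)), mul(add(SZ, SZ), add(SSZ, Z))), mul(Z, mul(add(SSZ, SZ), add(SSZ, Z))))
  [5] add(S(add(add(SZ, Z), mul(add(SZ, SZ), add(SSZ, Z)))), mul(Z, mul(add(SSZ, SZ), add(SSZ, Z))))
  [6] S(add(add(add(SZ, Z), mul(add(SZ, SZ), add(SSZ, Z))), mul(Z, mul(add(SSZ, SZ), add(SSZ, Z)))))
  [7] S(add(add(S(add(Z, Z)), mul(add(SZ, SZ), add(SSZ, Z))), mul(Z, mul(add(SSZ, SZ), add(SSZ, Z)))))
  [8] S(add(S(add(add(Z, Z), mul(add(SZ, SZ), add(SSZ, Z)))), mul(Z, mul(add(SSZ, SZ), add(SSZ, Z)))))
  [9] S(S(add(add(add(Z, Z), mul(add(SZ, SZ), add(SSZ, Z))), mul(Z, mul(add(SSZ, SZ), add(SSZ, Z))))))
  [10] S(S(add(add(Z, mul(add(SZ, SZ), add(SSZ, Z))), mul(Z, mul(add(SSZ, SZ), add(SSZ, Z))))))
  [11] S(S(add(mul(add(SZ, SZ), add(SSZ, Z)), mul(Z, mul(add(SSZ, SZ), add(SSZ, Z))))))
  [12] S(S(add(mul(S(add(Z, SZ)), add(SSZ, Z)), mul(Z, mul(add(SSZ, SZ), add(SSZ, Z))))))
  [13] S(S(add(add(add(SSZ, Z), mul(add(Z, SZ), add(SSZ, Z))), mul(Z, mul(add(SSZ, SZ), add(SSZ, Z))))))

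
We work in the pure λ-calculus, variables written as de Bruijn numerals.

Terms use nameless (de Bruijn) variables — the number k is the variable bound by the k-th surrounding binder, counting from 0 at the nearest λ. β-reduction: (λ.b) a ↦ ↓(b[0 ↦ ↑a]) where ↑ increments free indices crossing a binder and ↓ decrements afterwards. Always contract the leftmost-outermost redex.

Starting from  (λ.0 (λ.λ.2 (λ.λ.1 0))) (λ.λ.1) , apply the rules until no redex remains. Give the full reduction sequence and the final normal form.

Answer: normal form = λ.λ.λ.λ.λ.λ.1 0  (in 3 steps)

Reduction:
  start: (λ.0 (λ.λ.2 (λ.λ.1 0))) (λ.λ.1)
  →1  (λ.λ.1) (λ.λ.(λ.λ.1) (λ.λ.1 0))
  →2  λ.λ.λ.(λ.λ.1) (λ.λ.1 0)
  →3  λ.λ.λ.λ.λ.λ.1 0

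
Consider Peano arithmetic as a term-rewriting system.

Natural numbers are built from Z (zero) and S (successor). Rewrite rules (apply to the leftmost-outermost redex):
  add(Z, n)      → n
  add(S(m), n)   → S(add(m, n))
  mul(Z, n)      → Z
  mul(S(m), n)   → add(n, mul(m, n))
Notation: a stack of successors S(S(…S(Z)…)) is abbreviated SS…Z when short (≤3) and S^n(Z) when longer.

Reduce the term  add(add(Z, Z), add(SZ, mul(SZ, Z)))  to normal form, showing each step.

  start: add(add(Z, Z), add(SZ, mul(SZ, Z)))
  [1] add(Z, add(SZ, mul(SZ, Z)))
  [2] add(SZ, mul(SZ, Z))
  [3] S(add(Z, mul(SZ, Z)))
  [4] S(mul(SZ, Z))
  [5] S(add(Z, mul(Z, Z)))
  [6] S(mul(Z, Z))
  [7] SZ

Answer: normal form = SZ  (in 7 steps)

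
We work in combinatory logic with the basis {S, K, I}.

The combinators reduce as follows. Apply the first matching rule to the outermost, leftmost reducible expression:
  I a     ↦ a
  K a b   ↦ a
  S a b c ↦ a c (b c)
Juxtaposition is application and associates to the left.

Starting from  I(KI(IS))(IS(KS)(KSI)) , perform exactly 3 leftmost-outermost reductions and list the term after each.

Answer: after 3 steps: IS(KS)(KSI)

Working:
  start: I(KI(IS))(IS(KS)(KSI))
  [1] KI(IS)(IS(KS)(KSI))
  [2] I(IS(KS)(KSI))
  [3] IS(KS)(KSI)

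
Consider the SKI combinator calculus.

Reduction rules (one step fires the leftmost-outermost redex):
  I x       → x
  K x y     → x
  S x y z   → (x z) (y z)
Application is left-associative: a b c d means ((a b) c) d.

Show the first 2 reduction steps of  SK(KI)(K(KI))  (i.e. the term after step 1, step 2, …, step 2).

  start: SK(KI)(K(KI))
  step 1: K(K(KI))(KI(K(KI)))
  step 2: K(KI)

Answer: after 2 steps: K(KI)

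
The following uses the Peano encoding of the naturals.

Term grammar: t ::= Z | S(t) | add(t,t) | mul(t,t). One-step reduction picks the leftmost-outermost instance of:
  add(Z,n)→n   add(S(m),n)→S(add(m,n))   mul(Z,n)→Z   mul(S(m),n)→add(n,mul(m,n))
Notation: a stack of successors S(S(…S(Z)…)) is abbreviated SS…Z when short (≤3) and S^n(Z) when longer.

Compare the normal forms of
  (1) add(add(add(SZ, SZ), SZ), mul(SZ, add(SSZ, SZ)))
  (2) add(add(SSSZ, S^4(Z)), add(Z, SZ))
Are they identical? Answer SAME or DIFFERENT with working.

Answer: DIFFERENT — A ⇓ S^6(Z), B ⇓ S^8(Z)

Working:
Term A:
  start: add(add(add(SZ, SZ), SZ), mul(SZ, add(SSZ, SZ)))
  step 1: add(add(S(add(Z, SZ)), SZ), mul(SZ, add(SSZ, SZ)))
  step 2: add(S(add(add(Z, SZ), SZ)), mul(SZ, add(SSZ, SZ)))
  step 3: S(add(add(add(Z, SZ), SZ), mul(SZ, add(SSZ, SZ))))
  step 4: S(add(add(SZ, SZ), mul(SZ, add(SSZ, SZ))))
  step 5: S(add(S(add(Z, SZ)), mul(SZ, add(SSZ, SZ))))
  step 6: S(S(add(add(Z, SZ), mul(SZ, add(SSZ, SZ)))))
  step 7: S(S(add(SZ, mul(SZ, add(SSZ, SZ)))))
  step 8: S(S(S(add(Z, mul(SZ, add(SSZ, SZ))))))
  step 9: S(S(S(mul(SZ, add(SSZ, SZ)))))
  step 10: S(S(S(add(add(SSZ, SZ), mul(Z, add(SSZ, SZ))))))
  step 11: S(S(S(add(S(add(SZ, SZ)), mul(Z, add(SSZ, SZ))))))
  step 12: S(S(S(S(add(add(SZ, SZ), mul(Z, add(SSZ, SZ)))))))
  step 13: S(S(S(S(add(S(add(Z, SZ)), mul(Z, add(SSZ, SZ)))))))
  step 14: S(S(S(S(S(add(add(Z, SZ), mul(Z, add(SSZ, SZ))))))))
  step 15: S(S(S(S(S(add(SZ, mul(Z, add(SSZ, SZ))))))))
  step 16: S(S(S(S(S(S(add(Z, mul(Z, add(SSZ, SZ)))))))))
  step 17: S(S(S(S(S(S(mul(Z, add(SSZ, SZ))))))))
  step 18: S^6(Z)

Term B:
  start: add(add(SSSZ, S^4(Z)), add(Z, SZ))
  step 1: add(S(add(SSZ, S^4(Z))), add(Z, SZ))
  step 2: S(add(add(SSZ, S^4(Z)), add(Z, SZ)))
  step 3: S(add(S(add(SZ, S^4(Z))), add(Z, SZ)))
  step 4: S(S(add(add(SZ, S^4(Z)), add(Z, SZ))))
  step 5: S(S(add(S(add(Z, S^4(Z))), add(Z, SZ))))
  step 6: S(S(S(add(add(Z, S^4(Z)), add(Z, SZ)))))
  step 7: S(S(S(add(S^4(Z), add(Z, SZ)))))
  step 8: S(S(S(S(add(SSSZ, add(Z, SZ))))))
  step 9: S(S(S(S(S(add(SSZ, add(Z, SZ)))))))
  step 10: S(S(S(S(S(S(add(SZ, add(Z, SZ))))))))
  step 11: S(S(S(S(S(S(S(add(Z, add(Z, SZ)))))))))
  step 12: S(S(S(S(S(S(S(add(Z, SZ))))))))
  step 13: S^8(Z)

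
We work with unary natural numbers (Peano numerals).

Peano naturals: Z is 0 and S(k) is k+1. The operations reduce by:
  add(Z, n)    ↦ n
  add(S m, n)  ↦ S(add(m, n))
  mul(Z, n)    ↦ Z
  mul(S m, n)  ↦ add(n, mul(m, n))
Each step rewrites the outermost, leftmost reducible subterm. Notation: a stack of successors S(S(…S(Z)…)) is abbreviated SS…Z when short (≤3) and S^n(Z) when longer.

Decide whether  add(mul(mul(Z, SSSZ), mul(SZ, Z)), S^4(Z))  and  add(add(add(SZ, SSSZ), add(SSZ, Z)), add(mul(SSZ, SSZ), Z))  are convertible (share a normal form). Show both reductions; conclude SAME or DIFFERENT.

Answer: DIFFERENT — A ⇓ S^4(Z), B ⇓ S^10(Z)

Working:
Term A:
  start: add(mul(mul(Z, SSSZ), mul(SZ, Z)), S^4(Z))
  step 1: add(mul(Z, mul(SZ, Z)), S^4(Z))
  step 2: add(Z, S^4(Z))
  step 3: S^4(Z)

Term B:
  start: add(add(add(SZ, SSSZ), add(SSZ, Z)), add(mul(SSZ, SSZ), Z))
  step 1: add(add(S(add(Z, SSSZ)), add(SSZ, Z)), add(mul(SSZ, SSZ), Z))
  step 2: add(S(add(add(Z, SSSZ), add(SSZ, Z))), add(mul(SSZ, SSZ), Z))
  step 3: S(add(add(add(Z, SSSZ), add(SSZ, Z)), add(mul(SSZ, SSZ), Z)))
  step 4: S(add(add(SSSZ, add(SSZ, Z)), add(mul(SSZ, SSZ), Z)))
  step 5: S(add(S(add(SSZ, add(SSZ, Z))), add(mul(SSZ, SSZ), Z)))
  step 6: S(S(add(add(SSZ, add(SSZ, Z)), add(mul(SSZ, SSZ), Z))))
  step 7: S(S(add(S(add(SZ, add(SSZ, Z))), add(mul(SSZ, SSZ), Z))))
  step 8: S(S(S(add(add(SZ, add(SSZ, Z)), add(mul(SSZ, SSZ), Z)))))
  step 9: S(S(S(add(S(add(Z, add(SSZ, Z))), add(mul(SSZ, SSZ), Z)))))
  step 10: S(S(S(S(add(add(Z, add(SSZ, Z)), add(mul(SSZ, SSZ), Z))))))
  step 11: S(S(S(S(add(add(SSZ, Z), add(mul(SSZ, SSZ), Z))))))
  step 12: S(S(S(S(add(S(add(SZ, Z)), add(mul(SSZ, SSZ), Z))))))
  step 13: S(S(S(S(S(add(add(SZ, Z), add(mul(SSZ, SSZ), Z)))))))
  step 14: S(S(S(S(S(add(S(add(Z, Z)), add(mul(SSZ, SSZ), Z)))))))
  step 15: S(S(S(S(S(S(add(add(Z, Z), add(mul(SSZ, SSZ), Z))))))))
  step 16: S(S(S(S(S(S(add(Z, add(mul(SSZ, SSZ), Z))))))))
  step 17: S(S(S(S(S(S(add(mul(SSZ, SSZ), Z)))))))
  step 18: S(S(S(S(S(S(add(add(SSZ, mul(SZ, SSZ)), Z)))))))
  step 19: S(S(S(S(S(S(add(S(add(SZ, mul(SZ, SSZ))), Z)))))))
  step 20: S(S(S(S(S(S(S(add(add(SZ, mul(SZ, SSZ)), Z))))))))
  step 21: S(S(S(S(S(S(S(add(S(add(Z, mul(SZ, SSZ))), Z))))))))
  step 22: S(S(S(S(S(S(S(S(add(add(Z, mul(SZ, SSZ)), Z)))))))))
  step 23: S(S(S(S(S(S(S(S(add(mul(SZ, SSZ), Z)))))))))
  step 24: S(S(S(S(S(S(S(S(add(add(SSZ, mul(Z, SSZ)), Z)))))))))
  step 25: S(S(S(S(S(S(S(S(add(S(add(SZ, mul(Z, SSZ))), Z)))))))))
  step 26: S(S(S(S(S(S(S(S(S(add(add(SZ, mul(Z, SSZ)), Z))))))))))
  step 27: S(S(S(S(S(S(S(S(S(add(S(add(Z, mul(Z, SSZ))), Z))))))))))
  step 28: S(S(S(S(S(S(S(S(S(S(add(add(Z, mul(Z, SSZ)), Z)))))))))))
  step 29: S(S(S(S(S(S(S(S(S(S(add(mul(Z, SSZ), Z)))))))))))
  step 30: S(S(S(S(S(S(S(S(S(S(add(Z, Z)))))))))))
  step 31: S^10(Z)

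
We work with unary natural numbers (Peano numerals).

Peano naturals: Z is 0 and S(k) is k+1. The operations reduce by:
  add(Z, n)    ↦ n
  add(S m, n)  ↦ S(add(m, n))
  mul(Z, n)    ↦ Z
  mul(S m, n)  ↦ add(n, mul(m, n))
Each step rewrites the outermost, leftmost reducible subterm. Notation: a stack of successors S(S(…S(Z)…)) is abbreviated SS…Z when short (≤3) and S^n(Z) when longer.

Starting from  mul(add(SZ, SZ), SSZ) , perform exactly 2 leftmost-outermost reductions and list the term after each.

  start: mul(add(SZ, SZ), SSZ)
  [1] mul(S(add(Z, SZ)), SSZ)
  [2] add(SSZ, mul(add(Z, SZ), SSZ))

Answer: after 2 steps: add(SSZ, mul(add(Z, SZ), SSZ))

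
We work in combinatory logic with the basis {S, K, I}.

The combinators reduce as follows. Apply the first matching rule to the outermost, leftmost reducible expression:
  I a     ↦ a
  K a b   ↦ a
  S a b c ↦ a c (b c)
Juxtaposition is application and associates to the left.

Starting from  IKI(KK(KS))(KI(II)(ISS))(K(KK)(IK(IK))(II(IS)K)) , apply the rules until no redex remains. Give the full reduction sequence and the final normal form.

Answer: normal form = SSK  (in 8 steps)

Working:
  start: IKI(KK(KS))(KI(II)(ISS))(K(KK)(IK(IK))(II(IS)K))
  [1] KI(KK(KS))(KI(II)(ISS))(K(KK)(IK(IK))(II(IS)K))
  [2] I(KI(II)(ISS))(K(KK)(IK(IK))(II(IS)K))
  [3] KI(II)(ISS)(K(KK)(IK(IK))(II(IS)K))
  [4] I(ISS)(K(KK)(IK(IK))(II(IS)K))
  [5] ISS(K(KK)(IK(IK))(II(IS)K))
  [6] SS(K(KK)(IK(IK))(II(IS)K))
  [7] SS(KK(II(IS)K))
  [8] SSK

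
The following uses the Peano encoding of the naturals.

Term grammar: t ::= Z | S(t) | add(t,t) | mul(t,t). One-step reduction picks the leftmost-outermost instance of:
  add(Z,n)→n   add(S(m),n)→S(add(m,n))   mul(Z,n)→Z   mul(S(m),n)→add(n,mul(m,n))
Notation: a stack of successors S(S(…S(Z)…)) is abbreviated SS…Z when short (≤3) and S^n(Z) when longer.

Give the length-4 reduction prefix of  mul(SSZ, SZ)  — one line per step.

Answer: after 4 steps: S(add(SZ, mul(Z, SZ)))

Reduction:
  start: mul(SSZ, SZ)
  step 1: add(SZ, mul(SZ, SZ))
  step 2: S(add(Z, mul(SZ, SZ)))
  step 3: S(mul(SZ, SZ))
  step 4: S(add(SZ, mul(Z, SZ)))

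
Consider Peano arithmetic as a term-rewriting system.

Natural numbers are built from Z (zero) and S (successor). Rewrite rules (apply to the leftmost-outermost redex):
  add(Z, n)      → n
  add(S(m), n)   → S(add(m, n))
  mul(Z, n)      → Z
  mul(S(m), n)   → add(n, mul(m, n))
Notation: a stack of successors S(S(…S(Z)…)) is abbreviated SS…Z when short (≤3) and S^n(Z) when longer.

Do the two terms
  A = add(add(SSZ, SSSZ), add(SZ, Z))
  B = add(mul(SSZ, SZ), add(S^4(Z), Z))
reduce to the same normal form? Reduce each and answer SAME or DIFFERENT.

Term A:
  start: add(add(SSZ, SSSZ), add(SZ, Z))
  [1] add(S(add(SZ, SSSZ)), add(SZ, Z))
  [2] S(add(add(SZ, SSSZ), add(SZ, Z)))
  [3] S(add(S(add(Z, SSSZ)), add(SZ, Z)))
  [4] S(S(add(add(Z, SSSZ), add(SZ, Z))))
  [5] S(S(add(SSSZ, add(SZ, Z))))
  [6] S(S(S(add(SSZ, add(SZ, Z)))))
  [7] S(S(S(S(add(SZ, add(SZ, Z))))))
  [8] S(S(S(S(S(add(Z, add(SZ, Z)))))))
  [9] S(S(S(S(S(add(SZ, Z))))))
  [10] S(S(S(S(S(S(add(Z, Z)))))))
  [11] S^6(Z)

Term B:
  start: add(mul(SSZ, SZ), add(S^4(Z), Z))
  [1] add(add(SZ, mul(SZ, SZ)), add(S^4(Z), Z))
  [2] add(S(add(Z, mul(SZ, SZ))), add(S^4(Z), Z))
  [3] S(add(add(Z, mul(SZ, SZ)), add(S^4(Z), Z)))
  [4] S(add(mul(SZ, SZ), add(S^4(Z), Z)))
  [5] S(add(add(SZ, mul(Z, SZ)), add(S^4(Z), Z)))
  [6] S(add(S(add(Z, mul(Z, SZ))), add(S^4(Z), Z)))
  [7] S(S(add(add(Z, mul(Z, SZ)), add(S^4(Z), Z))))
  [8] S(S(add(mul(Z, SZ), add(S^4(Z), Z))))
  [9] S(S(add(Z, add(S^4(Z), Z))))
  [10] S(S(add(S^4(Z), Z)))
  [11] S(S(S(add(SSSZ, Z))))
  [12] S(S(S(S(add(SSZ, Z)))))
  [13] S(S(S(S(S(add(SZ, Z))))))
  [14] S(S(S(S(S(S(add(Z, Z)))))))
  [15] S^6(Z)

Answer: SAME — A ⇓ S^6(Z), B ⇓ S^6(Z)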